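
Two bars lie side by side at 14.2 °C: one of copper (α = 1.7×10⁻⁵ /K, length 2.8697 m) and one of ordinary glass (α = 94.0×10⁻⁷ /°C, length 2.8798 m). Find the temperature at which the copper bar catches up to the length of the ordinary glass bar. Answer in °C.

T = 479.3 °C

L₁(1 + α₁ΔT) = L₂(1 + α₂ΔT) ⇒ ΔT = (L₂ − L₁)/(α₁L₁ − α₂L₂)
L₂ − L₁ = 2.8798 − 2.8697 = 1.01×10⁻² m
α₁L₁ − α₂L₂ = 1.7×10⁻⁵×2.8697 − 94.0×10⁻⁷×2.8798 = 2.171478×10⁻⁵ m/K
ΔT = 1.01×10⁻² / 2.171478×10⁻⁵ = 465.121 K
T = 14.2 + 465.121 = 479.321 °C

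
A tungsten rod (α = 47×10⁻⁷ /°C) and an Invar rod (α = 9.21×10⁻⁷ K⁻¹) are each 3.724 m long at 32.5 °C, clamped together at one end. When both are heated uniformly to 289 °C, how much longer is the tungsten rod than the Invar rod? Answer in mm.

ΔT = 256.5 K
tungsten: ΔL = 47×10⁻⁷ × 3.724 m × 256.5 = 4.4895×10⁻³ m = 4.4895 mm
Invar: ΔL = 9.21×10⁻⁷ × 3.724 m × 256.5 = 8.7974×10⁻⁴ m = 0.87974 mm
difference = 4.4895 − 0.87974 = 3.60976 mm

3.61 mm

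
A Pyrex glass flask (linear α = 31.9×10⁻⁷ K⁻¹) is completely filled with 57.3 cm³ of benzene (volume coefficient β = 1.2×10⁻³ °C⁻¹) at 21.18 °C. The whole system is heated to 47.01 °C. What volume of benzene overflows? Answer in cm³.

The flask also expands: β_container ≈ 3α = 9.57×10⁻⁶ /K
Net overflow = V₀(β_liq − 3α_cont)ΔT
β − 3α = 1.20×10⁻³ − 9.57×10⁻⁶ = 1.19043×10⁻³ /K; ΔT = 25.83 K
ΔV = 57.3 × 1.19043×10⁻³ × 25.83 = 1.76 cm³

1.76 cm³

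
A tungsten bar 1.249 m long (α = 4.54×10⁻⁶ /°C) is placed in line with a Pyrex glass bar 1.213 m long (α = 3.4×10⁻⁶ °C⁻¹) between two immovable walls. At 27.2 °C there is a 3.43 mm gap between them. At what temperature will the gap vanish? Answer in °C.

T = 377 °C

Gap closes when ΔL₁ + ΔL₂ = 3.43 mm = 3.43×10⁻³ m
(α₁L₁ + α₂L₂)ΔT = g
α₁L₁ + α₂L₂ = 4.54×10⁻⁶×1.249 + 3.4×10⁻⁶×1.213 = 9.79466×10⁻⁶ m/K
ΔT = 3.43×10⁻³ / 9.79466×10⁻⁶ = 350.19 K
T = 27.2 + 350.19 = 377.39 °C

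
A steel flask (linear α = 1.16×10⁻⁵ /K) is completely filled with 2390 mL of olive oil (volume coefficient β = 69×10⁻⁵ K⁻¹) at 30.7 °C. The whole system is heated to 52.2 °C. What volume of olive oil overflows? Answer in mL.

The flask also expands: β_container ≈ 3α = 3.48×10⁻⁵ /K
Net overflow = V₀(β_liq − 3α_cont)ΔT
β − 3α = 6.90×10⁻⁴ − 3.48×10⁻⁵ = 6.552×10⁻⁴ /K; ΔT = 21.5 K
ΔV = 2390 × 6.552×10⁻⁴ × 21.5 = 33.7 mL

33.7 mL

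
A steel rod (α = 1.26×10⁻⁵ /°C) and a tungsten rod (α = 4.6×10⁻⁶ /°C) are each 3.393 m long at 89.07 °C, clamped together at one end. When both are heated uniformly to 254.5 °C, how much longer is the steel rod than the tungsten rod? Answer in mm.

4.49 mm

ΔT = 165.43 K
steel: ΔL = 1.26×10⁻⁵ × 3.393 m × 165.43 = 7.0724×10⁻³ m = 7.0724 mm
tungsten: ΔL = 4.6×10⁻⁶ × 3.393 m × 165.43 = 2.5820×10⁻³ m = 2.5820 mm
difference = 7.0724 − 2.5820 = 4.4904 mm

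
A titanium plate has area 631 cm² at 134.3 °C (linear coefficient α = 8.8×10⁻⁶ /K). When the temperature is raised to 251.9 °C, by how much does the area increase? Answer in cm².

Area coefficient ≈ 2α; |ΔT| = 117.6 K
ΔA = 2αA₀ΔT = 2(8.8×10⁻⁶)(631)(117.6) = 1.31 cm²

ΔA = 1.31 cm²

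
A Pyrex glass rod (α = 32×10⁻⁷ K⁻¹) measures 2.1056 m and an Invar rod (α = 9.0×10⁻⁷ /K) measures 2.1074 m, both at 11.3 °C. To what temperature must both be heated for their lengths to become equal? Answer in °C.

T = 383.1 °C

L₁(1 + α₁ΔT) = L₂(1 + α₂ΔT) ⇒ ΔT = (L₂ − L₁)/(α₁L₁ − α₂L₂)
L₂ − L₁ = 2.1074 − 2.1056 = 1.80×10⁻³ m
α₁L₁ − α₂L₂ = 32×10⁻⁷×2.1056 − 9.0×10⁻⁷×2.1074 = 4.84126×10⁻⁶ m/K
ΔT = 1.80×10⁻³ / 4.84126×10⁻⁶ = 371.804 K
T = 11.3 + 371.804 = 383.104 °C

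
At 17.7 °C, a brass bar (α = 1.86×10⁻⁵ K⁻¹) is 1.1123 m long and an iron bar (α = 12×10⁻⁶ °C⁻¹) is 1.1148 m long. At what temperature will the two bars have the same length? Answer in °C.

T = 359.6 °C

L₁(1 + α₁ΔT) = L₂(1 + α₂ΔT) ⇒ ΔT = (L₂ − L₁)/(α₁L₁ − α₂L₂)
L₂ − L₁ = 1.1148 − 1.1123 = 2.50×10⁻³ m
α₁L₁ − α₂L₂ = 1.86×10⁻⁵×1.1123 − 12×10⁻⁶×1.1148 = 7.31118×10⁻⁶ m/K
ΔT = 2.50×10⁻³ / 7.31118×10⁻⁶ = 341.942 K
T = 17.7 + 341.942 = 359.642 °C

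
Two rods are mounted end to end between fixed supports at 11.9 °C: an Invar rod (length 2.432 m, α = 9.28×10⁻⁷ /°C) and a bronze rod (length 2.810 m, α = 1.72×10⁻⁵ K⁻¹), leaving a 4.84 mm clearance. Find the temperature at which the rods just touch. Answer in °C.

Gap closes when ΔL₁ + ΔL₂ = 4.84 mm = 4.84×10⁻³ m
(α₁L₁ + α₂L₂)ΔT = g
α₁L₁ + α₂L₂ = 9.28×10⁻⁷×2.432 + 1.72×10⁻⁵×2.810 = 5.0588896×10⁻⁵ m/K
ΔT = 4.84×10⁻³ / 5.0588896×10⁻⁵ = 95.67 K
T = 11.9 + 95.67 = 107.57 °C

T = 108 °C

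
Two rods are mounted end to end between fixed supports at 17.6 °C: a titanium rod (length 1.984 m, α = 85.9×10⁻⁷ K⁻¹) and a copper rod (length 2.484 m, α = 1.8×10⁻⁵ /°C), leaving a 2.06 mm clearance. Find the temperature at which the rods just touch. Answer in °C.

Gap closes when ΔL₁ + ΔL₂ = 2.06 mm = 2.06×10⁻³ m
(α₁L₁ + α₂L₂)ΔT = g
α₁L₁ + α₂L₂ = 85.9×10⁻⁷×1.984 + 1.8×10⁻⁵×2.484 = 6.175456×10⁻⁵ m/K
ΔT = 2.06×10⁻³ / 6.175456×10⁻⁵ = 33.358 K
T = 17.6 + 33.358 = 50.958 °C

T = 51.0 °C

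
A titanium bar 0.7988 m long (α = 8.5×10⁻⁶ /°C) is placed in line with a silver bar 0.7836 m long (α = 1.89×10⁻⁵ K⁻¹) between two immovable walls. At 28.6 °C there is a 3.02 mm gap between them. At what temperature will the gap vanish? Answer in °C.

Gap closes when ΔL₁ + ΔL₂ = 3.02 mm = 3.02×10⁻³ m
(α₁L₁ + α₂L₂)ΔT = g
α₁L₁ + α₂L₂ = 8.5×10⁻⁶×0.7988 + 1.89×10⁻⁵×0.7836 = 2.159984×10⁻⁵ m/K
ΔT = 3.02×10⁻³ / 2.159984×10⁻⁵ = 139.82 K
T = 28.6 + 139.82 = 168.42 °C

T = 168 °C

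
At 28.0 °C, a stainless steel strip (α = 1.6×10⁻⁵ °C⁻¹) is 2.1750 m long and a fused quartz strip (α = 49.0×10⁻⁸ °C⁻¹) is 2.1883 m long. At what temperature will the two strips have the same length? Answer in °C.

L₁(1 + α₁ΔT) = L₂(1 + α₂ΔT) ⇒ ΔT = (L₂ − L₁)/(α₁L₁ − α₂L₂)
L₂ − L₁ = 2.1883 − 2.1750 = 1.33×10⁻² m
α₁L₁ − α₂L₂ = 1.6×10⁻⁵×2.1750 − 49.0×10⁻⁸×2.1883 = 3.3727733×10⁻⁵ m/K
ΔT = 1.33×10⁻² / 3.3727733×10⁻⁵ = 394.334 K
T = 28.0 + 394.334 = 422.334 °C

T = 422.3 °C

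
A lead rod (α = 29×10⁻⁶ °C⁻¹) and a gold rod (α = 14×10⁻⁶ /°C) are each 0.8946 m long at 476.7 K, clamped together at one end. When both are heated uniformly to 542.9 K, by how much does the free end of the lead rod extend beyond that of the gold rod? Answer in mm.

0.888 mm

ΔT = 66.2 K
lead: ΔL = 29×10⁻⁶ × 0.8946 m × 66.2 = 1.7175×10⁻³ m = 1.7175 mm
gold: ΔL = 14×10⁻⁶ × 0.8946 m × 66.2 = 8.2912×10⁻⁴ m = 0.82912 mm
difference = 1.7175 − 0.82912 = 0.88838 mm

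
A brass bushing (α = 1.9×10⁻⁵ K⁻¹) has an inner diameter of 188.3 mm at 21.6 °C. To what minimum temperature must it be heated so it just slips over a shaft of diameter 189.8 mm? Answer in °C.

T = 441 °C

Required Δd = 189.8 − 188.3 = 1.5 mm
Δd = αd₀ΔT ⇒ ΔT = Δd/(αd₀) = 1.5 / (1.9×10⁻⁵ × 188.3) = 419.26 K
T_min = 21.6 + 419.26 = 440.86 °C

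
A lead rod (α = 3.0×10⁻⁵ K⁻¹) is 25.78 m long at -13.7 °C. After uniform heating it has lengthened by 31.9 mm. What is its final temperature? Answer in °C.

ΔL = αL₀ΔT ⇒ ΔT = ΔL / (αL₀)
ΔT = 31.9×10⁻³ m / (3.0×10⁻⁵ × 25.78 m) = 41.246 K
T = -13.7 + 41.246 = 27.546 °C

T = 27.5 °C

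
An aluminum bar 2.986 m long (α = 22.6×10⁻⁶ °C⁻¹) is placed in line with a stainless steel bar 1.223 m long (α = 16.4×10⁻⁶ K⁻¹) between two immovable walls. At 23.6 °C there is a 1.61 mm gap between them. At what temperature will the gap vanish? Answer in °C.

T = 42.0 °C

Gap closes when ΔL₁ + ΔL₂ = 1.61 mm = 1.61×10⁻³ m
(α₁L₁ + α₂L₂)ΔT = g
α₁L₁ + α₂L₂ = 22.6×10⁻⁶×2.986 + 16.4×10⁻⁶×1.223 = 8.75408×10⁻⁵ m/K
ΔT = 1.61×10⁻³ / 8.75408×10⁻⁵ = 18.391 K
T = 23.6 + 18.391 = 41.991 °C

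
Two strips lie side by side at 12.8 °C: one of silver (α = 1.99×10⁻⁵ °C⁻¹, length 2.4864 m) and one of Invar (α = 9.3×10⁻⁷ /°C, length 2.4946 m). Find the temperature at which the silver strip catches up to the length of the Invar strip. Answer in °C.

L₁(1 + α₁ΔT) = L₂(1 + α₂ΔT) ⇒ ΔT = (L₂ − L₁)/(α₁L₁ − α₂L₂)
L₂ − L₁ = 2.4946 − 2.4864 = 8.20×10⁻³ m
α₁L₁ − α₂L₂ = 1.99×10⁻⁵×2.4864 − 9.3×10⁻⁷×2.4946 = 4.7159382×10⁻⁵ m/K
ΔT = 8.20×10⁻³ / 4.7159382×10⁻⁵ = 173.878 K
T = 12.8 + 173.878 = 186.678 °C

T = 186.7 °C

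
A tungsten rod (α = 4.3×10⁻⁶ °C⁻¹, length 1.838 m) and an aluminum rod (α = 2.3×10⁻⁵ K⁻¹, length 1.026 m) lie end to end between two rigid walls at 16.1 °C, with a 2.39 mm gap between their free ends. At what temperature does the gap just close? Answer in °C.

α₁L₁ = 7.9034×10⁻⁶ m/K, α₂L₂ = 2.3598×10⁻⁵ m/K → total 3.15014×10⁻⁵ m/K
ΔT = g/(α₁L₁+α₂L₂) = 2.39×10⁻³ / 3.15014×10⁻⁵ = 75.870 K
T = 16.1 + 75.870 = 91.970 °C

T = 92.0 °C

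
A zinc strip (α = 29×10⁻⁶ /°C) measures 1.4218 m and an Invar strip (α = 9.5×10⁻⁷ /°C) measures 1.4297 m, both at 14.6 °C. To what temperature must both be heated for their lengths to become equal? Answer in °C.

T = 212.7 °C

Equal length when α₁L₁ΔT − α₂L₂ΔT = L₂ − L₁ = 7.90×10⁻³ m
α₁L₁ = 4.12322×10⁻⁵, α₂L₂ = 1.358215×10⁻⁶ → Δ(αL) = 3.9873985×10⁻⁵ m/K
ΔT = 7.90×10⁻³ / 3.9873985×10⁻⁵ = 198.124 K, so T = 14.6 + 198.124 = 212.724 °C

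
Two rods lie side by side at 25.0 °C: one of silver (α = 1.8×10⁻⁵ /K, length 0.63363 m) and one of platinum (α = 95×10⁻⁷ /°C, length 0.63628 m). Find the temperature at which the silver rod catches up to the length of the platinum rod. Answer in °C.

L₁(1 + α₁ΔT) = L₂(1 + α₂ΔT) ⇒ ΔT = (L₂ − L₁)/(α₁L₁ − α₂L₂)
L₂ − L₁ = 0.63628 − 0.63363 = 2.65×10⁻³ m
α₁L₁ − α₂L₂ = 1.8×10⁻⁵×0.63363 − 95×10⁻⁷×0.63628 = 5.36068×10⁻⁶ m/K
ΔT = 2.65×10⁻³ / 5.36068×10⁻⁶ = 494.340 K
T = 25.0 + 494.340 = 519.340 °C

T = 519.3 °C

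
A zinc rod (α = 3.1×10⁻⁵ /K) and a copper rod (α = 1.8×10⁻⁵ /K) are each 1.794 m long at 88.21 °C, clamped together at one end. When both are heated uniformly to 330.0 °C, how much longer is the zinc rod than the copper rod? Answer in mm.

5.64 mm

ΔT = 241.79 K
zinc: ΔL = 3.1×10⁻⁵ × 1.794 m × 241.79 = 1.3447×10⁻² m = 13.447 mm
copper: ΔL = 1.8×10⁻⁵ × 1.794 m × 241.79 = 7.8079×10⁻³ m = 7.8079 mm
difference = 13.447 − 7.8079 = 5.6391 mm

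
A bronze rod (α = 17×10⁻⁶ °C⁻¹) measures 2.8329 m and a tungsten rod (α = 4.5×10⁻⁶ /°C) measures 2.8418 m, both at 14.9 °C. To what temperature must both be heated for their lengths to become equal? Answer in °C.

L₁(1 + α₁ΔT) = L₂(1 + α₂ΔT) ⇒ ΔT = (L₂ − L₁)/(α₁L₁ − α₂L₂)
L₂ − L₁ = 2.8418 − 2.8329 = 8.90×10⁻³ m
α₁L₁ − α₂L₂ = 17×10⁻⁶×2.8329 − 4.5×10⁻⁶×2.8418 = 3.53712×10⁻⁵ m/K
ΔT = 8.90×10⁻³ / 3.53712×10⁻⁵ = 251.617 K
T = 14.9 + 251.617 = 266.517 °C

T = 266.5 °C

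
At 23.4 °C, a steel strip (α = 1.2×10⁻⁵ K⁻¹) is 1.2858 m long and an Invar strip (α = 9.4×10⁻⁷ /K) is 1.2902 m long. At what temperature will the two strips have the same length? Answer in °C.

L₁(1 + α₁ΔT) = L₂(1 + α₂ΔT) ⇒ ΔT = (L₂ − L₁)/(α₁L₁ − α₂L₂)
L₂ − L₁ = 1.2902 − 1.2858 = 4.40×10⁻³ m
α₁L₁ − α₂L₂ = 1.2×10⁻⁵×1.2858 − 9.4×10⁻⁷×1.2902 = 1.4216812×10⁻⁵ m/K
ΔT = 4.40×10⁻³ / 1.4216812×10⁻⁵ = 309.493 K
T = 23.4 + 309.493 = 332.893 °C

T = 332.9 °C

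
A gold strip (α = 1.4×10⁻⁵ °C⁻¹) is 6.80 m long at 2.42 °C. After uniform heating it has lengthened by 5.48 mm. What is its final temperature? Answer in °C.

T = 60.0 °C

ΔL = αL₀ΔT ⇒ ΔT = ΔL / (αL₀)
ΔT = 5.48×10⁻³ m / (1.4×10⁻⁵ × 6.80 m) = 57.563 K
T = 2.42 + 57.563 = 59.983 °C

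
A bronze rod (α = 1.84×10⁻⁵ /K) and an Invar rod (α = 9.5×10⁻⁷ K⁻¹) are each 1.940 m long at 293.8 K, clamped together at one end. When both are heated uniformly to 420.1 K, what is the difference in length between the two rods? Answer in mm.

4.28 mm

ΔT = 126.3 K
bronze: ΔL = 1.84×10⁻⁵ × 1.940 m × 126.3 = 4.5084×10⁻³ m = 4.5084 mm
Invar: ΔL = 9.5×10⁻⁷ × 1.940 m × 126.3 = 2.3277×10⁻⁴ m = 0.23277 mm
difference = 4.5084 − 0.23277 = 4.27563 mm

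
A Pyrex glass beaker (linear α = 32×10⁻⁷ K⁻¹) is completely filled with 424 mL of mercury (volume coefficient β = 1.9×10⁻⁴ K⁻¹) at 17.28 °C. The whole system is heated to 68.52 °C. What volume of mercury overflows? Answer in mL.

3.92 mL

The beaker also expands: β_container ≈ 3α = 9.6×10⁻⁶ /K
Net overflow = V₀(β_liq − 3α_cont)ΔT
β − 3α = 1.90×10⁻⁴ − 9.6×10⁻⁶ = 1.804×10⁻⁴ /K; ΔT = 51.24 K
ΔV = 424 × 1.804×10⁻⁴ × 51.24 = 3.92 mL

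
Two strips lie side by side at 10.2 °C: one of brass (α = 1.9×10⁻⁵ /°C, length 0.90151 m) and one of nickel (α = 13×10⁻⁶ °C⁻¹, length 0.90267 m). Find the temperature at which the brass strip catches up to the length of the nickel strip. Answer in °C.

T = 225.3 °C

Equal length when α₁L₁ΔT − α₂L₂ΔT = L₂ − L₁ = 1.16×10⁻³ m
α₁L₁ = 1.712869×10⁻⁵, α₂L₂ = 1.173471×10⁻⁵ → Δ(αL) = 5.39398×10⁻⁶ m/K
ΔT = 1.16×10⁻³ / 5.39398×10⁻⁶ = 215.055 K, so T = 10.2 + 215.055 = 225.255 °C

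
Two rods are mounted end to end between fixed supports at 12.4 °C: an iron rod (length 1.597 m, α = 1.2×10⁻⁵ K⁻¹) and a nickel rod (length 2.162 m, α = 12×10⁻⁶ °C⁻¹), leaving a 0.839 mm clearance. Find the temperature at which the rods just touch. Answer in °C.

α₁L₁ = 1.9164×10⁻⁵ m/K, α₂L₂ = 2.5944×10⁻⁵ m/K → total 4.5108×10⁻⁵ m/K
ΔT = g/(α₁L₁+α₂L₂) = 8.39×10⁻⁴ / 4.5108×10⁻⁵ = 18.600 K
T = 12.4 + 18.600 = 31.000 °C

T = 31.0 °C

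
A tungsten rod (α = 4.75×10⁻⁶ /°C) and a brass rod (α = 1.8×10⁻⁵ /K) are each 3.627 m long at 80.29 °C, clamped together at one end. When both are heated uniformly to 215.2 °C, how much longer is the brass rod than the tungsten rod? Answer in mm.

6.48 mm

ΔT = 134.91 K
tungsten: ΔL = 4.75×10⁻⁶ × 3.627 m × 134.91 = 2.3243×10⁻³ m = 2.3243 mm
brass: ΔL = 1.8×10⁻⁵ × 3.627 m × 134.91 = 8.8077×10⁻³ m = 8.8077 mm
difference = 8.8077 − 2.3243 = 6.4834 mm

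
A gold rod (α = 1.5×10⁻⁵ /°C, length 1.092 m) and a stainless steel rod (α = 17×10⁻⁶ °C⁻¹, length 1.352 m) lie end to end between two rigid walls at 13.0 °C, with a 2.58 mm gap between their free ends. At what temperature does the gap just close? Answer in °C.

α₁L₁ = 1.638×10⁻⁵ m/K, α₂L₂ = 2.2984×10⁻⁵ m/K → total 3.9364×10⁻⁵ m/K
ΔT = g/(α₁L₁+α₂L₂) = 2.58×10⁻³ / 3.9364×10⁻⁵ = 65.542 K
T = 13.0 + 65.542 = 78.542 °C

T = 78.5 °C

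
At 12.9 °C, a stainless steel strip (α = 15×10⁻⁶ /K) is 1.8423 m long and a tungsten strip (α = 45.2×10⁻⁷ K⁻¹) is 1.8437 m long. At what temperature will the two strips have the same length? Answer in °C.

T = 85.44 °C

Equal length when α₁L₁ΔT − α₂L₂ΔT = L₂ − L₁ = 1.40×10⁻³ m
α₁L₁ = 2.76345×10⁻⁵, α₂L₂ = 8.333524×10⁻⁶ → Δ(αL) = 1.9300976×10⁻⁵ m/K
ΔT = 1.40×10⁻³ / 1.9300976×10⁻⁵ = 72.5352 K, so T = 12.9 + 72.5352 = 85.4352 °C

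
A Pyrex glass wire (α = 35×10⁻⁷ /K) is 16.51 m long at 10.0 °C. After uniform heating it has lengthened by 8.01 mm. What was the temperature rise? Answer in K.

ΔL = αL₀ΔT ⇒ ΔT = ΔL / (αL₀)
ΔT = 8.01×10⁻³ m / (35×10⁻⁷ × 16.51 m) = 138.62 K

ΔT = 139 K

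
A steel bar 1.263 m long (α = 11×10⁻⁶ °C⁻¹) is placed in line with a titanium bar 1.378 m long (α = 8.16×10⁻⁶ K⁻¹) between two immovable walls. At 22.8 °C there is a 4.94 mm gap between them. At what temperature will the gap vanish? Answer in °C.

T = 219 °C

α₁L₁ = 1.3893×10⁻⁵ m/K, α₂L₂ = 1.124448×10⁻⁵ m/K → total 2.513748×10⁻⁵ m/K
ΔT = g/(α₁L₁+α₂L₂) = 4.94×10⁻³ / 2.513748×10⁻⁵ = 196.52 K
T = 22.8 + 196.52 = 219.32 °C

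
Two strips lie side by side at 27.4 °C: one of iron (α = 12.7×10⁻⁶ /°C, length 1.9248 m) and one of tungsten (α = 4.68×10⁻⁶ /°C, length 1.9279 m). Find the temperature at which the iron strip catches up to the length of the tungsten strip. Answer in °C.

T = 228.4 °C

Equal length when α₁L₁ΔT − α₂L₂ΔT = L₂ − L₁ = 3.10×10⁻³ m
α₁L₁ = 2.444496×10⁻⁵, α₂L₂ = 9.022572×10⁻⁶ → Δ(αL) = 1.5422388×10⁻⁵ m/K
ΔT = 3.10×10⁻³ / 1.5422388×10⁻⁵ = 201.006 K, so T = 27.4 + 201.006 = 228.406 °C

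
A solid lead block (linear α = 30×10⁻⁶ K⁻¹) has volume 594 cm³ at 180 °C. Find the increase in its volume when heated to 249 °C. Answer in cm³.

Isotropic solid: β ≈ 3α = 9.0×10⁻⁵ /K; ΔT = 69 K
ΔV = 3αV₀ΔT = 3(30×10⁻⁶)(594)(69) = 3.69 cm³

ΔV = 3.69 cm³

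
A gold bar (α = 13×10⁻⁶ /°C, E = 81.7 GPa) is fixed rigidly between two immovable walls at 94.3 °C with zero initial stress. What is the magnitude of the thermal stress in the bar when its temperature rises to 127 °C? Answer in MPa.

Fully constrained: the free strain ε = αΔT is blocked, so σ = Eε = EαΔT.
|ΔT| = 32.7 K
σ = 81.7×10⁹ × 13×10⁻⁶ × 32.7 = 3.47×10⁷ Pa

σ = 34.7 MPa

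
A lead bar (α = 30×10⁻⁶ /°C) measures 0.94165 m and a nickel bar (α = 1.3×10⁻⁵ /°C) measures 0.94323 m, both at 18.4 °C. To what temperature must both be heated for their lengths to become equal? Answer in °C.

Equal length when α₁L₁ΔT − α₂L₂ΔT = L₂ − L₁ = 1.58×10⁻³ m
α₁L₁ = 2.82495×10⁻⁵, α₂L₂ = 1.226199×10⁻⁵ → Δ(αL) = 1.598751×10⁻⁵ m/K
ΔT = 1.58×10⁻³ / 1.598751×10⁻⁵ = 98.827 K, so T = 18.4 + 98.827 = 117.227 °C

T = 117.2 °C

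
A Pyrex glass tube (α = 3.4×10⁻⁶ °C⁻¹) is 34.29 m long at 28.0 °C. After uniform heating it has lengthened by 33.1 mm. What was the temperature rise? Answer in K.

ΔT = 284 K

ΔL = αL₀ΔT ⇒ ΔT = ΔL / (αL₀)
ΔT = 33.1×10⁻³ m / (3.4×10⁻⁶ × 34.29 m) = 283.91 K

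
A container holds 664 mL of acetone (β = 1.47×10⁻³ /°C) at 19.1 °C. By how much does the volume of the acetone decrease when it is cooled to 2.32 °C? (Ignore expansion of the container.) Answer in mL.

ΔV = 16.4 mL

|ΔT| = |2.32 − 19.1| = 16.78 K
ΔV = βV₀ΔT = (1.47×10⁻³)(664)(16.78) = 16.4 mL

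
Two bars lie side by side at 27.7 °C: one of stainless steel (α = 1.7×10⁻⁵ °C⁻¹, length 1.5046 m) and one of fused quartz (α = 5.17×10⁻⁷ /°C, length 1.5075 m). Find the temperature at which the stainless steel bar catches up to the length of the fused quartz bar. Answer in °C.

Equal length when α₁L₁ΔT − α₂L₂ΔT = L₂ − L₁ = 2.90×10⁻³ m
α₁L₁ = 2.55782×10⁻⁵, α₂L₂ = 7.793775×10⁻⁷ → Δ(αL) = 2.47988225×10⁻⁵ m/K
ΔT = 2.90×10⁻³ / 2.47988225×10⁻⁵ = 116.941 K, so T = 27.7 + 116.941 = 144.641 °C

T = 144.6 °C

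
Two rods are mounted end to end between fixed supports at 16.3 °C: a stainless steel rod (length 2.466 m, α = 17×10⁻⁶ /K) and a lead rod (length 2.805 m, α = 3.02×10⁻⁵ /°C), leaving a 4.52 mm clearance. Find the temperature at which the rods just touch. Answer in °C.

T = 52.0 °C

Gap closes when ΔL₁ + ΔL₂ = 4.52 mm = 4.52×10⁻³ m
(α₁L₁ + α₂L₂)ΔT = g
α₁L₁ + α₂L₂ = 17×10⁻⁶×2.466 + 3.02×10⁻⁵×2.805 = 1.26633×10⁻⁴ m/K
ΔT = 4.52×10⁻³ / 1.26633×10⁻⁴ = 35.694 K
T = 16.3 + 35.694 = 51.994 °C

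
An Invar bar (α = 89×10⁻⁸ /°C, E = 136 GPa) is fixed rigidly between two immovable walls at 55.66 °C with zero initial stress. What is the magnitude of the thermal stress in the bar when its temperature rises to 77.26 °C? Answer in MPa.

Fully constrained: the free strain ε = αΔT is blocked, so σ = Eε = EαΔT.
|ΔT| = 21.60 K
σ = 136×10⁹ × 89×10⁻⁸ × 21.60 = 2.61×10⁶ Pa

σ = 2.61 MPa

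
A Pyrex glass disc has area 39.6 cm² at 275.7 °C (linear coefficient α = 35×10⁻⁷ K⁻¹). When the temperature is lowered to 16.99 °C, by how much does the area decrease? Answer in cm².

ΔA = 0.0717 cm²

Area coefficient ≈ 2α; |ΔT| = 258.71 K
ΔA = 2αA₀ΔT = 2(35×10⁻⁷)(39.6)(258.71) = 0.0717 cm²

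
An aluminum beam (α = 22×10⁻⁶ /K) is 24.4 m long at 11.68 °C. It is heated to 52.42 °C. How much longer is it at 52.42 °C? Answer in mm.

|ΔT| = |52.42 − 11.68| = 40.74 K
ΔL = αL₀ΔT = (22×10⁻⁶)(24.4)(40.74) = 2.19×10⁻² m

ΔL = 21.9 mm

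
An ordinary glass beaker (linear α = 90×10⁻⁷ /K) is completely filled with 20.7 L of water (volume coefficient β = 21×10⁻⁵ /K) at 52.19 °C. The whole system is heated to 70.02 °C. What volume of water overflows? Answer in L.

0.0675 L

The beaker also expands: β_container ≈ 3α = 2.7×10⁻⁵ /K
Net overflow = V₀(β_liq − 3α_cont)ΔT
β − 3α = 2.10×10⁻⁴ − 2.7×10⁻⁵ = 1.83×10⁻⁴ /K; ΔT = 17.83 K
ΔV = 20.7 × 1.83×10⁻⁴ × 17.83 = 0.0675 L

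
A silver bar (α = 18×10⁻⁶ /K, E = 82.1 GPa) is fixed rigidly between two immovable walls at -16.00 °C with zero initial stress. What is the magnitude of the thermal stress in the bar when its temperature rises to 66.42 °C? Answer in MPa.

σ = 122 MPa

Fully constrained: the free strain ε = αΔT is blocked, so σ = Eε = EαΔT.
|ΔT| = 82.42 K
σ = 82.1×10⁹ × 18×10⁻⁶ × 82.42 = 1.22×10⁸ Pa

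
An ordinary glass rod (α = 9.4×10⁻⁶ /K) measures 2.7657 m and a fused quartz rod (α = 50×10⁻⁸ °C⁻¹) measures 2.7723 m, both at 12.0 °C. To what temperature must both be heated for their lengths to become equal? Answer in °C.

L₁(1 + α₁ΔT) = L₂(1 + α₂ΔT) ⇒ ΔT = (L₂ − L₁)/(α₁L₁ − α₂L₂)
L₂ − L₁ = 2.7723 − 2.7657 = 6.60×10⁻³ m
α₁L₁ − α₂L₂ = 9.4×10⁻⁶×2.7657 − 50×10⁻⁸×2.7723 = 2.461143×10⁻⁵ m/K
ΔT = 6.60×10⁻³ / 2.461143×10⁻⁵ = 268.168 K
T = 12.0 + 268.168 = 280.168 °C

T = 280.2 °C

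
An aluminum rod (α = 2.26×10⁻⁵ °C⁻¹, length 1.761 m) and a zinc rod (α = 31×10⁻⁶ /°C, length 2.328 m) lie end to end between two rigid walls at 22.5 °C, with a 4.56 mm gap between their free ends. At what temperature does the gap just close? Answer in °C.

Gap closes when ΔL₁ + ΔL₂ = 4.56 mm = 4.56×10⁻³ m
(α₁L₁ + α₂L₂)ΔT = g
α₁L₁ + α₂L₂ = 2.26×10⁻⁵×1.761 + 31×10⁻⁶×2.328 = 1.119666×10⁻⁴ m/K
ΔT = 4.56×10⁻³ / 1.119666×10⁻⁴ = 40.726 K
T = 22.5 + 40.726 = 63.226 °C

T = 63.2 °C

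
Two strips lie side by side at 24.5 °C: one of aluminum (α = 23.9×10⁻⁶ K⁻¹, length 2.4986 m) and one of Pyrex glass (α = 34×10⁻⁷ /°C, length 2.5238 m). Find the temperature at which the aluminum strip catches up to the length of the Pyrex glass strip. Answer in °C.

T = 517.3 °C

Equal length when α₁L₁ΔT − α₂L₂ΔT = L₂ − L₁ = 2.52×10⁻² m
α₁L₁ = 5.971654×10⁻⁵, α₂L₂ = 8.58092×10⁻⁶ → Δ(αL) = 5.113562×10⁻⁵ m/K
ΔT = 2.52×10⁻² / 5.113562×10⁻⁵ = 492.807 K, so T = 24.5 + 492.807 = 517.307 °C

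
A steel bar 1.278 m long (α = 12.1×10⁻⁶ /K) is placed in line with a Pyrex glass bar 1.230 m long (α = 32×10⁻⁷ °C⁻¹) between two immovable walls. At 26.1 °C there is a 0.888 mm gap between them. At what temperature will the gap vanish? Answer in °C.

α₁L₁ = 1.54638×10⁻⁵ m/K, α₂L₂ = 3.936×10⁻⁶ m/K → total 1.93998×10⁻⁵ m/K
ΔT = g/(α₁L₁+α₂L₂) = 8.88×10⁻⁴ / 1.93998×10⁻⁵ = 45.774 K
T = 26.1 + 45.774 = 71.874 °C

T = 71.9 °C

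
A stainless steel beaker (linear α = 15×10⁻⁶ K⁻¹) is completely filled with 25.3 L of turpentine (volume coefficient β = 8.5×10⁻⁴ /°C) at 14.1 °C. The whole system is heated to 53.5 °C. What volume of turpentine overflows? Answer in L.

0.802 L

The beaker also expands: β_container ≈ 3α = 4.5×10⁻⁵ /K
Net overflow = V₀(β_liq − 3α_cont)ΔT
β − 3α = 8.50×10⁻⁴ − 4.5×10⁻⁵ = 8.05×10⁻⁴ /K; ΔT = 39.4 K
ΔV = 25.3 × 8.05×10⁻⁴ × 39.4 = 0.802 L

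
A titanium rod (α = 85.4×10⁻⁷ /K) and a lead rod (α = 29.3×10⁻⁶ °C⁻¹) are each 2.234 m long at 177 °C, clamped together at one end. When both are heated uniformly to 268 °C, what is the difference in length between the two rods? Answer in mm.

4.22 mm

ΔT = 91 K
titanium: ΔL = 85.4×10⁻⁷ × 2.234 m × 91 = 1.7361×10⁻³ m = 1.7361 mm
lead: ΔL = 29.3×10⁻⁶ × 2.234 m × 91 = 5.9565×10⁻³ m = 5.9565 mm
difference = 5.9565 − 1.7361 = 4.2204 mm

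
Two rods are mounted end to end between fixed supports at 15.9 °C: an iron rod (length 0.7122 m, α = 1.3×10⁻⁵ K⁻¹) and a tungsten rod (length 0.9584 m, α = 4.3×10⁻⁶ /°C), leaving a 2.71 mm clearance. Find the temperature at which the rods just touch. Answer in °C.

Gap closes when ΔL₁ + ΔL₂ = 2.71 mm = 2.71×10⁻³ m
(α₁L₁ + α₂L₂)ΔT = g
α₁L₁ + α₂L₂ = 1.3×10⁻⁵×0.7122 + 4.3×10⁻⁶×0.9584 = 1.337972×10⁻⁵ m/K
ΔT = 2.71×10⁻³ / 1.337972×10⁻⁵ = 202.55 K
T = 15.9 + 202.55 = 218.45 °C

T = 218 °C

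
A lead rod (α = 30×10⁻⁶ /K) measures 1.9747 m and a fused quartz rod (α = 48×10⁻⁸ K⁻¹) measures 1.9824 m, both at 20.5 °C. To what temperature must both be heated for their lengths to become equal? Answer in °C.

T = 152.6 °C

L₁(1 + α₁ΔT) = L₂(1 + α₂ΔT) ⇒ ΔT = (L₂ − L₁)/(α₁L₁ − α₂L₂)
L₂ − L₁ = 1.9824 − 1.9747 = 7.70×10⁻³ m
α₁L₁ − α₂L₂ = 30×10⁻⁶×1.9747 − 48×10⁻⁸×1.9824 = 5.8289448×10⁻⁵ m/K
ΔT = 7.70×10⁻³ / 5.8289448×10⁻⁵ = 132.099 K
T = 20.5 + 132.099 = 152.599 °C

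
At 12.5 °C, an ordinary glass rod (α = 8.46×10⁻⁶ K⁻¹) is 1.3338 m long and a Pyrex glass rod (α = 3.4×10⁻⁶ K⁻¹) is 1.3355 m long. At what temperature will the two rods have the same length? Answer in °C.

T = 264.6 °C

Equal length when α₁L₁ΔT − α₂L₂ΔT = L₂ − L₁ = 1.70×10⁻³ m
α₁L₁ = 1.1283948×10⁻⁵, α₂L₂ = 4.5407×10⁻⁶ → Δ(αL) = 6.743248×10⁻⁶ m/K
ΔT = 1.70×10⁻³ / 6.743248×10⁻⁶ = 252.104 K, so T = 12.5 + 252.104 = 264.604 °C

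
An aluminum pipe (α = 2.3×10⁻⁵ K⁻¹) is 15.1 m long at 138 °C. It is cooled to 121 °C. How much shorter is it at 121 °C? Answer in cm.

|ΔT| = |121 − 138| = 17 K
ΔL = αL₀ΔT = (2.3×10⁻⁵)(15.1)(17) = 5.90×10⁻³ m

ΔL = 0.590 cm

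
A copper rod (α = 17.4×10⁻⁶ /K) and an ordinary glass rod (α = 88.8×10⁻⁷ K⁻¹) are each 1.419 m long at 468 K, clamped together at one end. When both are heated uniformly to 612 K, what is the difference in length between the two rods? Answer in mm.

ΔT = 144 K
copper: ΔL = 17.4×10⁻⁶ × 1.419 m × 144 = 3.5554×10⁻³ m = 3.5554 mm
ordinary glass: ΔL = 88.8×10⁻⁷ × 1.419 m × 144 = 1.8145×10⁻³ m = 1.8145 mm
difference = 3.5554 − 1.8145 = 1.7409 mm

1.74 mm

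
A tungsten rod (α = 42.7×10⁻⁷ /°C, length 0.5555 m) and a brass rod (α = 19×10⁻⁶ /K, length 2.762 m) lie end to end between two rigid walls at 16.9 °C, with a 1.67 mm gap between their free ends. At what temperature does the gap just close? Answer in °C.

T = 47.3 °C

Gap closes when ΔL₁ + ΔL₂ = 1.67 mm = 1.67×10⁻³ m
(α₁L₁ + α₂L₂)ΔT = g
α₁L₁ + α₂L₂ = 42.7×10⁻⁷×0.5555 + 19×10⁻⁶×2.762 = 5.4849985×10⁻⁵ m/K
ΔT = 1.67×10⁻³ / 5.4849985×10⁻⁵ = 30.447 K
T = 16.9 + 30.447 = 47.347 °C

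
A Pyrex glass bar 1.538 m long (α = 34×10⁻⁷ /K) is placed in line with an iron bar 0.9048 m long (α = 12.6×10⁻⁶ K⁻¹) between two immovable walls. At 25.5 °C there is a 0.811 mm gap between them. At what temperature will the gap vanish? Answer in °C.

T = 74.3 °C

α₁L₁ = 5.2292×10⁻⁶ m/K, α₂L₂ = 1.140048×10⁻⁵ m/K → total 1.662968×10⁻⁵ m/K
ΔT = g/(α₁L₁+α₂L₂) = 8.11×10⁻⁴ / 1.662968×10⁻⁵ = 48.768 K
T = 25.5 + 48.768 = 74.268 °C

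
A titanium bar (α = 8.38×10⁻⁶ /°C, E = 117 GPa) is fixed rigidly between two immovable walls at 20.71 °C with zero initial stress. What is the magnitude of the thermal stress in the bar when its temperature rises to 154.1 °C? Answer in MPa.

Fully constrained: the free strain ε = αΔT is blocked, so σ = Eε = EαΔT.
|ΔT| = 133.39 K
σ = 117×10⁹ × 8.38×10⁻⁶ × 133.39 = 1.31×10⁸ Pa

σ = 131 MPa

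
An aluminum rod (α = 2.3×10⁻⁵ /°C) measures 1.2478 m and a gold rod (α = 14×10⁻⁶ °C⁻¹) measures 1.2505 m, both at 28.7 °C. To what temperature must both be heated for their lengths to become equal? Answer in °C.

T = 269.9 °C

L₁(1 + α₁ΔT) = L₂(1 + α₂ΔT) ⇒ ΔT = (L₂ − L₁)/(α₁L₁ − α₂L₂)
L₂ − L₁ = 1.2505 − 1.2478 = 2.70×10⁻³ m
α₁L₁ − α₂L₂ = 2.3×10⁻⁵×1.2478 − 14×10⁻⁶×1.2505 = 1.11924×10⁻⁵ m/K
ΔT = 2.70×10⁻³ / 1.11924×10⁻⁵ = 241.235 K
T = 28.7 + 241.235 = 269.935 °C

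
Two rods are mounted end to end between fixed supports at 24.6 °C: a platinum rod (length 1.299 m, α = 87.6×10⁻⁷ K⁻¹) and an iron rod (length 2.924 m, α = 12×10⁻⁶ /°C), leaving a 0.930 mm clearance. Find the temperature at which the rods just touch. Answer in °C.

T = 44.6 °C

α₁L₁ = 1.137924×10⁻⁵ m/K, α₂L₂ = 3.5088×10⁻⁵ m/K → total 4.646724×10⁻⁵ m/K
ΔT = g/(α₁L₁+α₂L₂) = 9.30×10⁻⁴ / 4.646724×10⁻⁵ = 20.014 K
T = 24.6 + 20.014 = 44.614 °C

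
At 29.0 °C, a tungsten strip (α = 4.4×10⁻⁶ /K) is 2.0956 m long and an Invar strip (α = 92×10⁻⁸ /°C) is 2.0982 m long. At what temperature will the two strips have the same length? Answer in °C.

Equal length when α₁L₁ΔT − α₂L₂ΔT = L₂ − L₁ = 2.60×10⁻³ m
α₁L₁ = 9.22064×10⁻⁶, α₂L₂ = 1.930344×10⁻⁶ → Δ(αL) = 7.290296×10⁻⁶ m/K
ΔT = 2.60×10⁻³ / 7.290296×10⁻⁶ = 356.638 K, so T = 29.0 + 356.638 = 385.638 °C

T = 385.6 °C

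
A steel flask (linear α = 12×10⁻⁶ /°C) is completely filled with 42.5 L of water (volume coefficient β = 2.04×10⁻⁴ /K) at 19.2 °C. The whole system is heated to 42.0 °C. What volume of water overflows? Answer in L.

0.163 L

The flask also expands: β_container ≈ 3α = 3.6×10⁻⁵ /K
Net overflow = V₀(β_liq − 3α_cont)ΔT
β − 3α = 2.04×10⁻⁴ − 3.6×10⁻⁵ = 1.68×10⁻⁴ /K; ΔT = 22.8 K
ΔV = 42.5 × 1.68×10⁻⁴ × 22.8 = 0.163 L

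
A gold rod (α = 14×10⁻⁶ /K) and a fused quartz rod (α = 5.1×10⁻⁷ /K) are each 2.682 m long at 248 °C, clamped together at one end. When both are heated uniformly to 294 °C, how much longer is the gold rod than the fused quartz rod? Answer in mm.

1.66 mm

ΔT = 46 K
gold: ΔL = 14×10⁻⁶ × 2.682 m × 46 = 1.7272×10⁻³ m = 1.7272 mm
fused quartz: ΔL = 5.1×10⁻⁷ × 2.682 m × 46 = 6.2920×10⁻⁵ m = 0.062920 mm
difference = 1.7272 − 0.062920 = 1.66428 mm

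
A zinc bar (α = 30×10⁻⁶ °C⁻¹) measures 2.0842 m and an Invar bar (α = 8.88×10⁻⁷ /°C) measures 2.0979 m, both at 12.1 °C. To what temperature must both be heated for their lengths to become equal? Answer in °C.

Equal length when α₁L₁ΔT − α₂L₂ΔT = L₂ − L₁ = 1.37×10⁻² m
α₁L₁ = 6.2526×10⁻⁵, α₂L₂ = 1.8629352×10⁻⁶ → Δ(αL) = 6.06630648×10⁻⁵ m/K
ΔT = 1.37×10⁻² / 6.06630648×10⁻⁵ = 225.838 K, so T = 12.1 + 225.838 = 237.938 °C

T = 237.9 °C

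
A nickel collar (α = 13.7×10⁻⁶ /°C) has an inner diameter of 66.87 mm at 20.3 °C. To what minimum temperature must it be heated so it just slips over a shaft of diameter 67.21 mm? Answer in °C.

T = 391 °C

Required Δd = 67.21 − 66.87 = 0.34 mm
Δd = αd₀ΔT ⇒ ΔT = Δd/(αd₀) = 0.34 / (13.7×10⁻⁶ × 66.87) = 371.13 K
T_min = 20.3 + 371.13 = 391.43 °C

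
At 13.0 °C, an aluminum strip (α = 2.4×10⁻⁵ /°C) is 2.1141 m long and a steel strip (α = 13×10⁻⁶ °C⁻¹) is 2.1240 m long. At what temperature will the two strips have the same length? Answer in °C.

L₁(1 + α₁ΔT) = L₂(1 + α₂ΔT) ⇒ ΔT = (L₂ − L₁)/(α₁L₁ − α₂L₂)
L₂ − L₁ = 2.1240 − 2.1141 = 9.90×10⁻³ m
α₁L₁ − α₂L₂ = 2.4×10⁻⁵×2.1141 − 13×10⁻⁶×2.1240 = 2.31264×10⁻⁵ m/K
ΔT = 9.90×10⁻³ / 2.31264×10⁻⁵ = 428.082 K
T = 13.0 + 428.082 = 441.082 °C

T = 441.1 °C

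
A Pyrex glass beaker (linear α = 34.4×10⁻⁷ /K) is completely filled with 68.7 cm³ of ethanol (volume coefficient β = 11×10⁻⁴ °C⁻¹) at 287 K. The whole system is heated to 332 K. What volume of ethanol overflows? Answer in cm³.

The beaker also expands: β_container ≈ 3α = 1.032×10⁻⁵ /K
Net overflow = V₀(β_liq − 3α_cont)ΔT
β − 3α = 1.10×10⁻³ − 1.032×10⁻⁵ = 1.08968×10⁻³ /K; ΔT = 45 K
ΔV = 68.7 × 1.08968×10⁻³ × 45 = 3.37 cm³

3.37 cm³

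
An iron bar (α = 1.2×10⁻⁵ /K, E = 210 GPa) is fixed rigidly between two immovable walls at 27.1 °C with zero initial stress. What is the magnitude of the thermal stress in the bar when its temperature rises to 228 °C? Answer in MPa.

σ = 506 MPa

Fully constrained: the free strain ε = αΔT is blocked, so σ = Eε = EαΔT.
|ΔT| = 200.9 K
σ = 210×10⁹ × 1.2×10⁻⁵ × 200.9 = 5.06×10⁸ Pa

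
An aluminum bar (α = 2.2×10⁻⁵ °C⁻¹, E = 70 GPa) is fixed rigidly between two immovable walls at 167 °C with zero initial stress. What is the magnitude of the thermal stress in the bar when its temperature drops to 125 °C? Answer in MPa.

Fully constrained: the free strain ε = αΔT is blocked, so σ = Eε = EαΔT.
|ΔT| = 42 K
σ = 70.0×10⁹ × 2.2×10⁻⁵ × 42 = 6.47×10⁷ Pa

σ = 64.7 MPa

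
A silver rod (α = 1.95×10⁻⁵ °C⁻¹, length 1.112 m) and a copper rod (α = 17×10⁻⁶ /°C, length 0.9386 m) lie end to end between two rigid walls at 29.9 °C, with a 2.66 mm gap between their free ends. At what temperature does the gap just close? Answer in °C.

T = 101 °C

α₁L₁ = 2.1684×10⁻⁵ m/K, α₂L₂ = 1.59562×10⁻⁵ m/K → total 3.76402×10⁻⁵ m/K
ΔT = g/(α₁L₁+α₂L₂) = 2.66×10⁻³ / 3.76402×10⁻⁵ = 70.67 K
T = 29.9 + 70.67 = 100.57 °C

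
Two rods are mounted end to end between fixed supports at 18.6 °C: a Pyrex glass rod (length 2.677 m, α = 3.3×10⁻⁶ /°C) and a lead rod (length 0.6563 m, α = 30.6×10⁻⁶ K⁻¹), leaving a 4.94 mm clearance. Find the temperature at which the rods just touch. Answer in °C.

T = 189 °C

Gap closes when ΔL₁ + ΔL₂ = 4.94 mm = 4.94×10⁻³ m
(α₁L₁ + α₂L₂)ΔT = g
α₁L₁ + α₂L₂ = 3.3×10⁻⁶×2.677 + 30.6×10⁻⁶×0.6563 = 2.891688×10⁻⁵ m/K
ΔT = 4.94×10⁻³ / 2.891688×10⁻⁵ = 170.83 K
T = 18.6 + 170.83 = 189.43 °C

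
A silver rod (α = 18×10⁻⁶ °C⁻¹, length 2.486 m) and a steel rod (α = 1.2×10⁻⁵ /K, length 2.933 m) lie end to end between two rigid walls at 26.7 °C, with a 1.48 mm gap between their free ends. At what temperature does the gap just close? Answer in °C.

T = 45.2 °C

Gap closes when ΔL₁ + ΔL₂ = 1.48 mm = 1.48×10⁻³ m
(α₁L₁ + α₂L₂)ΔT = g
α₁L₁ + α₂L₂ = 18×10⁻⁶×2.486 + 1.2×10⁻⁵×2.933 = 7.9944×10⁻⁵ m/K
ΔT = 1.48×10⁻³ / 7.9944×10⁻⁵ = 18.513 K
T = 26.7 + 18.513 = 45.213 °C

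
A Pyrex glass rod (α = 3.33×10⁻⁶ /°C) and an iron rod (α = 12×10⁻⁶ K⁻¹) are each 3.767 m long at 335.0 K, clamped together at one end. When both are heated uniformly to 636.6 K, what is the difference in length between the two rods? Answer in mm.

9.85 mm

ΔT = 301.6 K
Pyrex glass: ΔL = 3.33×10⁻⁶ × 3.767 m × 301.6 = 3.7833×10⁻³ m = 3.7833 mm
iron: ΔL = 12×10⁻⁶ × 3.767 m × 301.6 = 1.3634×10⁻² m = 13.634 mm
difference = 13.634 − 3.7833 = 9.8507 mm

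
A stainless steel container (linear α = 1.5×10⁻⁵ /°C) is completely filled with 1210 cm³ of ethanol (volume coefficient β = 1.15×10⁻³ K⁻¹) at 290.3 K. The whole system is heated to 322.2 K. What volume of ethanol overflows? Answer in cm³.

The container also expands: β_container ≈ 3α = 4.5×10⁻⁵ /K
Net overflow = V₀(β_liq − 3α_cont)ΔT
β − 3α = 1.15×10⁻³ − 4.5×10⁻⁵ = 1.105×10⁻³ /K; ΔT = 31.9 K
ΔV = 1210 × 1.105×10⁻³ × 31.9 = 42.7 cm³

42.7 cm³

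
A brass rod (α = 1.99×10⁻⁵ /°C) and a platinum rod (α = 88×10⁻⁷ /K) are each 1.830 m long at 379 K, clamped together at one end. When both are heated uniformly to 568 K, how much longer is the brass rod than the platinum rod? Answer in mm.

3.84 mm

ΔT = 189 K
brass: ΔL = 1.99×10⁻⁵ × 1.830 m × 189 = 6.8828×10⁻³ m = 6.8828 mm
platinum: ΔL = 88×10⁻⁷ × 1.830 m × 189 = 3.0437×10⁻³ m = 3.0437 mm
difference = 6.8828 − 3.0437 = 3.8391 mm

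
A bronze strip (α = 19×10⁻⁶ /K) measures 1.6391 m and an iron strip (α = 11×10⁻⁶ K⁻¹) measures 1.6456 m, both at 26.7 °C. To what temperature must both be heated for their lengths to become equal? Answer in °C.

T = 525.1 °C

Equal length when α₁L₁ΔT − α₂L₂ΔT = L₂ − L₁ = 6.50×10⁻³ m
α₁L₁ = 3.11429×10⁻⁵, α₂L₂ = 1.81016×10⁻⁵ → Δ(αL) = 1.30413×10⁻⁵ m/K
ΔT = 6.50×10⁻³ / 1.30413×10⁻⁵ = 498.417 K, so T = 26.7 + 498.417 = 525.117 °C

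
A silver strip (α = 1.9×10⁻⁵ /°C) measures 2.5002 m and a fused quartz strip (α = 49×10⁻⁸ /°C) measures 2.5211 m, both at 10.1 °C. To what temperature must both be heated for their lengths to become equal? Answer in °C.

T = 461.8 °C

L₁(1 + α₁ΔT) = L₂(1 + α₂ΔT) ⇒ ΔT = (L₂ − L₁)/(α₁L₁ − α₂L₂)
L₂ − L₁ = 2.5211 − 2.5002 = 2.09×10⁻² m
α₁L₁ − α₂L₂ = 1.9×10⁻⁵×2.5002 − 49×10⁻⁸×2.5211 = 4.6268461×10⁻⁵ m/K
ΔT = 2.09×10⁻² / 4.6268461×10⁻⁵ = 451.712 K
T = 10.1 + 451.712 = 461.812 °C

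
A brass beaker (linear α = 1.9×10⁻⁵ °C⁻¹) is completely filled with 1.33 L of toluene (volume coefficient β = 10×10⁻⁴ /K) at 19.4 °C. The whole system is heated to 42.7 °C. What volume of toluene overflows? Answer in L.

The beaker also expands: β_container ≈ 3α = 5.7×10⁻⁵ /K
Net overflow = V₀(β_liq − 3α_cont)ΔT
β − 3α = 1.00×10⁻³ − 5.7×10⁻⁵ = 9.43×10⁻⁴ /K; ΔT = 23.3 K
ΔV = 1.33 × 9.43×10⁻⁴ × 23.3 = 0.0292 L

0.0292 L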